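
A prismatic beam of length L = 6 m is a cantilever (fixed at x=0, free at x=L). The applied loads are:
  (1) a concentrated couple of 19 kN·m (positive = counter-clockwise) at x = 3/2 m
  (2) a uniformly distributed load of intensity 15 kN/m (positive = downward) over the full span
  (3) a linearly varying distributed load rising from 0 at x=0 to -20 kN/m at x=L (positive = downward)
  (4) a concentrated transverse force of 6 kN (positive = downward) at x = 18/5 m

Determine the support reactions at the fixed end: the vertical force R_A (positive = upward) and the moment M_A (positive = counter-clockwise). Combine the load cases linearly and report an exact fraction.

R_A = 36 kN, M_A = 163/5 kN·m

Load 1 — applied couple M₀=19 kN·m at a=3/2 m (b=L-a=9/2):
  R_A = 0 kN
  M_A = -M₀ = -19 kN·m
Load 2 — uniform load w=15 kN/m over full span:
  R_A = wL = 15·6 = 90 kN
  M_A = wL²/2 = 15·6²/2 = 270 kN·m
Load 3 — triangular load w₀=-20 kN/m (0→w₀ over full span):
  R_A = w₀L/2 = (-20)·6/2 = -60 kN
  M_A = w₀L²/3 = (-20)·6²/3 = -240 kN·m
Load 4 — point force P=6 kN at a=18/5 m (b=L-a=12/5):
  R_A = P = 6 kN
  M_A = Pa = 6·(18/5) = 108/5 kN·m
Superposition: R_A = 36 kN, M_A = 163/5 kN·m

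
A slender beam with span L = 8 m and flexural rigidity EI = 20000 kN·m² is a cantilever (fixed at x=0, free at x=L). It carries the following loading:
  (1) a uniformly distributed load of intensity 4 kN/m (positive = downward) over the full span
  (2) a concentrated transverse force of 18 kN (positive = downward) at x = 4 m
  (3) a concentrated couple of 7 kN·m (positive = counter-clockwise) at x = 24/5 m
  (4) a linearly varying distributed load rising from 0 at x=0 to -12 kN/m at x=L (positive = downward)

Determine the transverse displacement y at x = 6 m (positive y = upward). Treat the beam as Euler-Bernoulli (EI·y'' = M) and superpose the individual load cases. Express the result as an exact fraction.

y(6) = 13227/250000 m

Load 1 — uniform load w=4 kN/m over full span:
  y_1 = -wx²(x²-4Lx+6L²)/(24EI) = -4·6²·(6²-4·8·6+6·8²)/(24·20000) = -171/2500 m
Load 2 — point force P=18 kN at a=4 m (b=L-a=4):
  y_2 = -Pa²(3x-a)/(6EI)  [x>a] = -18·4²·(3·6-4)/(6·20000) = -21/625 m
Load 3 — applied couple M₀=7 kN·m at a=24/5 m (b=L-a=16/5):
  y_3 = M₀a(2x-a)/(2EI)  [x>a] = 7·(24/5)·(2·6-(24/5))/(2·20000) = 189/31250 m
Load 4 — triangular load w₀=-12 kN/m (0→w₀ over full span):
  y_4 = (w₀Lx³/12-w₀L²x²/6-w₀x⁵/(120L))/EI = ((-12)·8·6³/12-(-12)·8²·6²/6-(-12)·6⁵/(120·8))/20000 = 7443/50000 m
Superposition: y = Σ y_i = 13227/250000 m ≈ 0.052908 m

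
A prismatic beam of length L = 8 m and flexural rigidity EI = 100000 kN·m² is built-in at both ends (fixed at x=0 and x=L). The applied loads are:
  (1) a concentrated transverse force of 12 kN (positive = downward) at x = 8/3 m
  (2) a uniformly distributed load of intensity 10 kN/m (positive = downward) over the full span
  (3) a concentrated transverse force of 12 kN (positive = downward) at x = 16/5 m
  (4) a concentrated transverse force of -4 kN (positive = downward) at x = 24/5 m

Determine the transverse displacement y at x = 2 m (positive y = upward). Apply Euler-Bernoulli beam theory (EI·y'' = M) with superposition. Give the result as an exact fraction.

Load 1 — point force P=12 kN at a=8/3 m (b=L-a=16/3):
  y_1 = -Pb²x²(3aL-(3a+b)x)/(6L³EI)  [x≤a] = -12·(16/3)²·2²·(3·(8/3)·8-(3·(8/3)+(16/3))·2)/(6·8³·100000) = -14/84375 m
Load 2 — uniform load w=10 kN/m over full span:
  y_2 = -wx²(L-x)²/(24EI) = -10·2²·(8-2)²/(24·100000) = -3/5000 m
Load 3 — point force P=12 kN at a=16/5 m (b=L-a=24/5):
  y_3 = -Pb²x²(3aL-(3a+b)x)/(6L³EI)  [x≤a] = -12·(24/5)²·2²·(3·(16/5)·8-(3·(16/5)+(24/5))·2)/(6·8³·100000) = -27/156250 m
Load 4 — point force P=-4 kN at a=24/5 m (b=L-a=16/5):
  y_4 = -Pb²x²(3aL-(3a+b)x)/(6L³EI)  [x≤a] = -(-4)·(16/5)²·2²·(3·(24/5)·8-(3·(24/5)+(16/5))·2)/(6·8³·100000) = 2/46875 m
Superposition: y = Σ y_i = -15121/16875000 m ≈ -0.000896 m

y(2) = -15121/16875000 m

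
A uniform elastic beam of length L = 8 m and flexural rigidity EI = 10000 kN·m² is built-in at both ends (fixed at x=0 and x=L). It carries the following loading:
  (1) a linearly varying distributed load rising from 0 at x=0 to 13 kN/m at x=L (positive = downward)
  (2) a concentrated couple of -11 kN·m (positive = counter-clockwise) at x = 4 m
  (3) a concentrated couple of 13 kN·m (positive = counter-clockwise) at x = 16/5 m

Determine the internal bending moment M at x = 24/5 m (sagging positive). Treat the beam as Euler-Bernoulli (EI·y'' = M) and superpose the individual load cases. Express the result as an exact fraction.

Load 1 — triangular load w₀=13 kN/m (0→w₀ over full span):
  M_1 = 3w₀Lx/20 - w₀L²/30 - w₀x³/(6L) = 3·13·8·(24/5)/20 - 13·8²/30 - 13·(24/5)³/(6·8) = 6448/375 kN·m
Load 2 — applied couple M₀=-11 kN·m at a=4 m (b=L-a=4):
  M_2 = R_Ax - M_A - M₀  [x>a] with R_A=-33/16, M_A=-11/4 = (-33/16)·(24/5) - (-11/4) - (-11) = 77/20 kN·m
Load 3 — applied couple M₀=13 kN·m at a=16/5 m (b=L-a=24/5):
  M_3 = R_Ax - M_A - M₀  [x>a] with R_A=117/50, M_A=39/25 = (117/50)·(24/5) - (39/25) - 13 = -416/125 kN·m
Superposition: M = Σ M_i = 1063/60 kN·m ≈ 17.716667 kN·m

M(24/5) = 1063/60 kN·m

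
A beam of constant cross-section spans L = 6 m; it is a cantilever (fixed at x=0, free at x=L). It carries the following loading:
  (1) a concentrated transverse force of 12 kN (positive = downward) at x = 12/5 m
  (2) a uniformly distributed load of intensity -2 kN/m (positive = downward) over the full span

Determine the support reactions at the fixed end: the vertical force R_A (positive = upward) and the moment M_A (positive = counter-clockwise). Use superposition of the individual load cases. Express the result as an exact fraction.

R_A = 0 kN, M_A = -36/5 kN·m

Load 1 — point force P=12 kN at a=12/5 m (b=L-a=18/5):
  R_A = P = 12 kN
  M_A = Pa = 12·(12/5) = 144/5 kN·m
Load 2 — uniform load w=-2 kN/m over full span:
  R_A = wL = (-2)·6 = -12 kN
  M_A = wL²/2 = (-2)·6²/2 = -36 kN·m
Superposition: R_A = 0 kN, M_A = -36/5 kN·m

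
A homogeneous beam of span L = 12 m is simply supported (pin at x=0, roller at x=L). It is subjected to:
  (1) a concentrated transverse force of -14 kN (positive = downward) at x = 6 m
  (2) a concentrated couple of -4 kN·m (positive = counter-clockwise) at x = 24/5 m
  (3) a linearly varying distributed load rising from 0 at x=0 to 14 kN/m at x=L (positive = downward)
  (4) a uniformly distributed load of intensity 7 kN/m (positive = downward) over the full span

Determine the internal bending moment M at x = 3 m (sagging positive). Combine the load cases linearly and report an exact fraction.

Load 1 — point force P=-14 kN at a=6 m (b=L-a=6):
  M_1 = Pbx/L  [x≤a] = (-14)·6·3/12 = -21 kN·m
Load 2 — applied couple M₀=-4 kN·m at a=24/5 m (b=L-a=36/5):
  M_2 = M₀x/L  [x≤a] = (-4)·3/12 = -1 kN·m
Load 3 — triangular load w₀=14 kN/m (0→w₀ over full span):
  M_3 = w₀Lx/6 - w₀x³/(6L) = 14·12·3/6 - 14·3³/(6·12) = 315/4 kN·m
Load 4 — uniform load w=7 kN/m over full span:
  M_4 = wx(L-x)/2 = 7·3·(12-3)/2 = 189/2 kN·m
Superposition: M = Σ M_i = 605/4 kN·m ≈ 151.250000 kN·m

M(3) = 605/4 kN·m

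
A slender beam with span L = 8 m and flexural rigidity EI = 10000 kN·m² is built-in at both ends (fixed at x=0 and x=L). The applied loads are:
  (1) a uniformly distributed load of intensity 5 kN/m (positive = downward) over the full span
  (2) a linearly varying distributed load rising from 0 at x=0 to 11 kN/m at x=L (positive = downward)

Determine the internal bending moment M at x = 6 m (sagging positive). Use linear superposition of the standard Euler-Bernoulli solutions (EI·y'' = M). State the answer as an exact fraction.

Load 1 — uniform load w=5 kN/m over full span:
  M_1 = wLx/2 - wL²/12 - wx²/2 = 5·8·6/2 - 5·8²/12 - 5·6²/2 = 10/3 kN·m
Load 2 — triangular load w₀=11 kN/m (0→w₀ over full span):
  M_2 = 3w₀Lx/20 - w₀L²/30 - w₀x³/(6L) = 3·11·8·6/20 - 11·8²/30 - 11·6³/(6·8) = 187/30 kN·m
Superposition: M = Σ M_i = 287/30 kN·m ≈ 9.566667 kN·m

M(6) = 287/30 kN·m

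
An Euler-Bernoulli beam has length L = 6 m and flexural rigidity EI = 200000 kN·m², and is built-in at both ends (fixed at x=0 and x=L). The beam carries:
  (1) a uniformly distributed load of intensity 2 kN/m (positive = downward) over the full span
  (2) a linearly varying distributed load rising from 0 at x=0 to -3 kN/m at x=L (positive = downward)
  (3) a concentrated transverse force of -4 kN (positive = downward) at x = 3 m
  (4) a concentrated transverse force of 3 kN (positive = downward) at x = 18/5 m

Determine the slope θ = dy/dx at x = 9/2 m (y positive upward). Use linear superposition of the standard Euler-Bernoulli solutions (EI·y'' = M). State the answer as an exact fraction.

θ(9/2) = 7407/6400000000 rad

Load 1 — uniform load w=2 kN/m over full span:
  θ_1 = -wx(L-x)(L-2x)/(12EI) = -2·(9/2)·(6-(9/2))·(6-2·(9/2))/(12·200000) = 27/1600000 rad
Load 2 — triangular load w₀=-3 kN/m (0→w₀ over full span):
  θ_2 = -w₀(2x(L-x)(L-2x)(x+2L)+x²(L-x)²)/(120LEI) = -(-3)·(2·(9/2)·(6-(9/2))·(6-2·(9/2))·((9/2)+2·6)+(9/2)²·(6-(9/2))²)/(120·6·200000) = -3321/256000000 rad
Load 3 — point force P=-4 kN at a=3 m (b=L-a=3):
  θ_3 = Pa²(L-x)(2bL-(3b+a)(L-x))/(2L³EI)  [x>a] = (-4)·3²·(6-(9/2))·(2·3·6-(3·3+3)·(6-(9/2)))/(2·6³·200000) = -9/800000 rad
Load 4 — point force P=3 kN at a=18/5 m (b=L-a=12/5):
  θ_4 = Pa²(L-x)(2bL-(3b+a)(L-x))/(2L³EI)  [x>a] = 3·(18/5)²·(6-(9/2))·(2·(12/5)·6-(3·(12/5)+(18/5))·(6-(9/2)))/(2·6³·200000) = 1701/200000000 rad
Superposition: θ = Σ θ_i = 7407/6400000000 rad ≈ 0.000001 rad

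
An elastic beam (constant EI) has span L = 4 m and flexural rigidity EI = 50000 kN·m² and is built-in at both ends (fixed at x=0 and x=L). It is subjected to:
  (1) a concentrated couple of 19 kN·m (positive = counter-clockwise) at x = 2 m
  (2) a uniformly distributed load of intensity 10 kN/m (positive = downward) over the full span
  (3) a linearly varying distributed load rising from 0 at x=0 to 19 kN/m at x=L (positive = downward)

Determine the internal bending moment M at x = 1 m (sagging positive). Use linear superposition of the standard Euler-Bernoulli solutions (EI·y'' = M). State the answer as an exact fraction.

Load 1 — applied couple M₀=19 kN·m at a=2 m (b=L-a=2):
  M_1 = R_Ax - M_A  [x≤a] with R_A=57/8, M_A=19/4 = (57/8)·1 - (19/4) = 19/8 kN·m
Load 2 — uniform load w=10 kN/m over full span:
  M_2 = wLx/2 - wL²/12 - wx²/2 = 10·4·1/2 - 10·4²/12 - 10·1²/2 = 5/3 kN·m
Load 3 — triangular load w₀=19 kN/m (0→w₀ over full span):
  M_3 = 3w₀Lx/20 - w₀L²/30 - w₀x³/(6L) = 3·19·4·1/20 - 19·4²/30 - 19·1³/(6·4) = 19/40 kN·m
Superposition: M = Σ M_i = 271/60 kN·m ≈ 4.516667 kN·m

M(1) = 271/60 kN·m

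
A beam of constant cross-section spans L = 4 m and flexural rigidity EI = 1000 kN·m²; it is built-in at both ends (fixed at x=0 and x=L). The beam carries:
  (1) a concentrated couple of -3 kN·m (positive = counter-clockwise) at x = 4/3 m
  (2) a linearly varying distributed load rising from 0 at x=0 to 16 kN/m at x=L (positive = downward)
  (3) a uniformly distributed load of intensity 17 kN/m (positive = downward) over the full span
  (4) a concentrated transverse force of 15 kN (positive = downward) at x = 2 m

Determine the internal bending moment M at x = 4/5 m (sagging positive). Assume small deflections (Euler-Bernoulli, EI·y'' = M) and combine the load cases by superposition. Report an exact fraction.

M(4/5) = -3301/750 kN·m

Load 1 — applied couple M₀=-3 kN·m at a=4/3 m (b=L-a=8/3):
  M_1 = R_Ax - M_A  [x≤a] with R_A=-1, M_A=0 = (-1)·(4/5) - 0 = -4/5 kN·m
Load 2 — triangular load w₀=16 kN/m (0→w₀ over full span):
  M_2 = 3w₀Lx/20 - w₀L²/30 - w₀x³/(6L) = 3·16·4·(4/5)/20 - 16·4²/30 - 16·(4/5)³/(6·4) = -448/375 kN·m
Load 3 — uniform load w=17 kN/m over full span:
  M_3 = wLx/2 - wL²/12 - wx²/2 = 17·4·(4/5)/2 - 17·4²/12 - 17·(4/5)²/2 = -68/75 kN·m
Load 4 — point force P=15 kN at a=2 m (b=L-a=2):
  M_4 = Pb²(3a+b)x/L³ - Pab²/L²  [x≤a] = 15·2²·(3·2+2)·(4/5)/4³ - 15·2·2²/4² = -3/2 kN·m
Superposition: M = Σ M_i = -3301/750 kN·m ≈ -4.401333 kN·m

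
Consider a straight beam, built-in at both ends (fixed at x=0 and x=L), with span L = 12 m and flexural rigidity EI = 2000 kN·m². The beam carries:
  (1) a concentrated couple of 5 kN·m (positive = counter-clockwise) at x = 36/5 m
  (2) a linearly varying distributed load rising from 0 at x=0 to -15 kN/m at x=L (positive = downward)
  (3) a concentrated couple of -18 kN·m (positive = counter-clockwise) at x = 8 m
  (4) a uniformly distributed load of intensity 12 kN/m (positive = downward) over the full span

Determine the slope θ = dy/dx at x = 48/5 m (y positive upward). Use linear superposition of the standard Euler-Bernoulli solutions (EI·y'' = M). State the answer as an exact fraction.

Load 1 — applied couple M₀=5 kN·m at a=36/5 m (b=L-a=24/5):
  θ_1 = (R_Ax²/2 - M_Ax - M₀(x-a))/EI  [x>a] with R_A=3/5, M_A=8/5 = ((3/5)·(48/5)²/2 - (8/5)·(48/5) - 5·((48/5)-(36/5)))/2000 = 9/62500 rad
Load 2 — triangular load w₀=-15 kN/m (0→w₀ over full span):
  θ_2 = -w₀(2x(L-x)(L-2x)(x+2L)+x²(L-x)²)/(120LEI) = -(-15)·(2·(48/5)·(12-(48/5))·(12-2·(48/5))·((48/5)+2·12)+(48/5)²·(12-(48/5))²)/(120·12·2000) = -864/15625 rad
Load 3 — applied couple M₀=-18 kN·m at a=8 m (b=L-a=4):
  θ_3 = (R_Ax²/2 - M_Ax - M₀(x-a))/EI  [x>a] with R_A=-2, M_A=-6 = ((-2)·(48/5)²/2 - (-6)·(48/5) - (-18)·((48/5)-8))/2000 = -9/3125 rad
Load 4 — uniform load w=12 kN/m over full span:
  θ_4 = -wx(L-x)(L-2x)/(12EI) = -12·(48/5)·(12-(48/5))·(12-2·(48/5))/(12·2000) = 1296/15625 rad
Superposition: θ = Σ θ_i = 1557/62500 rad ≈ 0.024912 rad

θ(48/5) = 1557/62500 rad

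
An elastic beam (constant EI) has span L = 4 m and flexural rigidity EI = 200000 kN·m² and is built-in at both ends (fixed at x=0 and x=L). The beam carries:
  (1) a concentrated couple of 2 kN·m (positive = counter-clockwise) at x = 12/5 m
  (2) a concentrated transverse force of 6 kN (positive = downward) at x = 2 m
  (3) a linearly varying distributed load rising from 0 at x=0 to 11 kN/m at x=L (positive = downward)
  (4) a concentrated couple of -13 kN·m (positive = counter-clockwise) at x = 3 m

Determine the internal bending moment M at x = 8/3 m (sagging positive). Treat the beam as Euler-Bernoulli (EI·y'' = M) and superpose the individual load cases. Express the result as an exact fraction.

M(8/3) = -76643/32400 kN·m

Load 1 — applied couple M₀=2 kN·m at a=12/5 m (b=L-a=8/5):
  M_1 = R_Ax - M_A - M₀  [x>a] with R_A=18/25, M_A=16/25 = (18/25)·(8/3) - (16/25) - 2 = -18/25 kN·m
Load 2 — point force P=6 kN at a=2 m (b=L-a=2):
  M_2 = Pa²(a+3b)(L-x)/L³ - Pa²b/L²  [x>a] = 6·2²·(2+3·2)·(4-(8/3))/4³ - 6·2²·2/4² = 1 kN·m
Load 3 — triangular load w₀=11 kN/m (0→w₀ over full span):
  M_3 = 3w₀Lx/20 - w₀L²/30 - w₀x³/(6L) = 3·11·4·(8/3)/20 - 11·4²/30 - 11·(8/3)³/(6·4) = 1232/405 kN·m
Load 4 — applied couple M₀=-13 kN·m at a=3 m (b=L-a=1):
  M_4 = R_Ax - M_A  [x≤a] with R_A=-117/32, M_A=-65/16 = (-117/32)·(8/3) - (-65/16) = -91/16 kN·m
Superposition: M = Σ M_i = -76643/32400 kN·m ≈ -2.365525 kN·m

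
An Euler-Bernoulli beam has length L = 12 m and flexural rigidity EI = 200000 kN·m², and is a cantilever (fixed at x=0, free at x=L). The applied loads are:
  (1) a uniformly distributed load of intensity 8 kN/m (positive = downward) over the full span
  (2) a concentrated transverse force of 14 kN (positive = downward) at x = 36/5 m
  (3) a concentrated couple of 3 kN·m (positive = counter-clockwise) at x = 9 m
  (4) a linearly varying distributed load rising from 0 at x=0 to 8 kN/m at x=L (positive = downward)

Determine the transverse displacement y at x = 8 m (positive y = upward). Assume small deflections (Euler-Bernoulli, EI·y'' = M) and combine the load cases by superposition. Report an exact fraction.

y(8) = -770467/7031250 m

Load 1 — uniform load w=8 kN/m over full span:
  y_1 = -wx²(x²-4Lx+6L²)/(24EI) = -8·8²·(8²-4·12·8+6·12²)/(24·200000) = -544/9375 m
Load 2 — point force P=14 kN at a=36/5 m (b=L-a=24/5):
  y_2 = -Pa²(3x-a)/(6EI)  [x>a] = -14·(36/5)²·(3·8-(36/5))/(6·200000) = -3969/390625 m
Load 3 — applied couple M₀=3 kN·m at a=9 m (b=L-a=3):
  y_3 = M₀x²/(2EI)  [x≤a] = 3·8²/(2·200000) = 3/6250 m
Load 4 — triangular load w₀=8 kN/m (0→w₀ over full span):
  y_4 = (w₀Lx³/12-w₀L²x²/6-w₀x⁵/(120L))/EI = (8·12·8³/12-8·12²·8²/6-8·8⁵/(120·12))/200000 = -5888/140625 m
Superposition: y = Σ y_i = -770467/7031250 m ≈ -0.109578 m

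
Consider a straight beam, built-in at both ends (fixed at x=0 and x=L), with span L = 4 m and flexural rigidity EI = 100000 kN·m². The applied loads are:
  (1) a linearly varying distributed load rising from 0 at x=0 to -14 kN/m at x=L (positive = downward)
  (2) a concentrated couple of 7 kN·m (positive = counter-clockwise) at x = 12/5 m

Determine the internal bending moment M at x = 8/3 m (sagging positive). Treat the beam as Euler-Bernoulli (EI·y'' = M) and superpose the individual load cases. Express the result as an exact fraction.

M(8/3) = -12943/2025 kN·m

Load 1 — triangular load w₀=-14 kN/m (0→w₀ over full span):
  M_1 = 3w₀Lx/20 - w₀L²/30 - w₀x³/(6L) = 3·(-14)·4·(8/3)/20 - (-14)·4²/30 - (-14)·(8/3)³/(6·4) = -1568/405 kN·m
Load 2 — applied couple M₀=7 kN·m at a=12/5 m (b=L-a=8/5):
  M_2 = R_Ax - M_A - M₀  [x>a] with R_A=63/25, M_A=56/25 = (63/25)·(8/3) - (56/25) - 7 = -63/25 kN·m
Superposition: M = Σ M_i = -12943/2025 kN·m ≈ -6.391605 kN·m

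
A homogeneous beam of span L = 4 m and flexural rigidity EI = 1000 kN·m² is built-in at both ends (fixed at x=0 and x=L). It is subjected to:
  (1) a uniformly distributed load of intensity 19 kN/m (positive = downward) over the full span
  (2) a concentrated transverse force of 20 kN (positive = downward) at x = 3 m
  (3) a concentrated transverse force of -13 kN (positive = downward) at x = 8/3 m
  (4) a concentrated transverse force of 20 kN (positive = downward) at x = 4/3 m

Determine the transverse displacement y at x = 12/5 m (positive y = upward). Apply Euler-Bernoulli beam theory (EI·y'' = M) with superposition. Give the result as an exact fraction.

y(12/5) = -404773/25312500 m

Load 1 — uniform load w=19 kN/m over full span:
  y_1 = -wx²(L-x)²/(24EI) = -19·(12/5)²·(4-(12/5))²/(24·1000) = -912/78125 m
Load 2 — point force P=20 kN at a=3 m (b=L-a=1):
  y_2 = -Pb²x²(3aL-(3a+b)x)/(6L³EI)  [x≤a] = -20·1²·(12/5)²·(3·3·4-(3·3+1)·(12/5))/(6·4³·1000) = -9/2500 m
Load 3 — point force P=-13 kN at a=8/3 m (b=L-a=4/3):
  y_3 = -Pb²x²(3aL-(3a+b)x)/(6L³EI)  [x≤a] = -(-13)·(4/3)²·(12/5)²·(3·(8/3)·4-(3·(8/3)+(4/3))·(12/5))/(6·4³·1000) = 52/15625 m
Load 4 — point force P=20 kN at a=4/3 m (b=L-a=8/3):
  y_4 = -Pa²(L-x)²(3bL-(3b+a)(L-x))/(6L³EI)  [x>a] = -20·(4/3)²·(4-(12/5))²·(3·(8/3)·4-(3·(8/3)+(4/3))·(4-(12/5)))/(6·4³·1000) = -1024/253125 m
Superposition: y = Σ y_i = -404773/25312500 m ≈ -0.015991 m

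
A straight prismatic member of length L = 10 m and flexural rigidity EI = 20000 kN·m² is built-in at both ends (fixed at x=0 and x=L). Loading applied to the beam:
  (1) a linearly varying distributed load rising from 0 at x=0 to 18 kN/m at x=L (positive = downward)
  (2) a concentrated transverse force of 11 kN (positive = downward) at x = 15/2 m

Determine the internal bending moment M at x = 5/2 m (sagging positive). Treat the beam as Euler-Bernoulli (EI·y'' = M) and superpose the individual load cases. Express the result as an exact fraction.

Load 1 — triangular load w₀=18 kN/m (0→w₀ over full span):
  M_1 = 3w₀Lx/20 - w₀L²/30 - w₀x³/(6L) = 3·18·10·(5/2)/20 - 18·10²/30 - 18·(5/2)³/(6·10) = 45/16 kN·m
Load 2 — point force P=11 kN at a=15/2 m (b=L-a=5/2):
  M_2 = Pb²(3a+b)x/L³ - Pab²/L²  [x≤a] = 11·(5/2)²·(3·(15/2)+(5/2))·(5/2)/10³ - 11·(15/2)·(5/2)²/10² = -55/64 kN·m
Superposition: M = Σ M_i = 125/64 kN·m ≈ 1.953125 kN·m

M(5/2) = 125/64 kN·m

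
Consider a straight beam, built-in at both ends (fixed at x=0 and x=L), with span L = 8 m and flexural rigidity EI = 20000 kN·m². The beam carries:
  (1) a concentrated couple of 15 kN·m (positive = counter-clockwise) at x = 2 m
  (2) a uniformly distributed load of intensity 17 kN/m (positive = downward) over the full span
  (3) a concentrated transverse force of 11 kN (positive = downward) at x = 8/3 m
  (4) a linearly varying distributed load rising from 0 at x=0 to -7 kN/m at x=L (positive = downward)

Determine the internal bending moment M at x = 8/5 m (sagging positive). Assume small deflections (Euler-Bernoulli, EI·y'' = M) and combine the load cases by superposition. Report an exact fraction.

Load 1 — applied couple M₀=15 kN·m at a=2 m (b=L-a=6):
  M_1 = R_Ax - M_A  [x≤a] with R_A=135/64, M_A=-45/16 = (135/64)·(8/5) - (-45/16) = 99/16 kN·m
Load 2 — uniform load w=17 kN/m over full span:
  M_2 = wLx/2 - wL²/12 - wx²/2 = 17·8·(8/5)/2 - 17·8²/12 - 17·(8/5)²/2 = -272/75 kN·m
Load 3 — point force P=11 kN at a=8/3 m (b=L-a=16/3):
  M_3 = Pb²(3a+b)x/L³ - Pab²/L²  [x≤a] = 11·(16/3)²·(3·(8/3)+(16/3))·(8/5)/8³ - 11·(8/3)·(16/3)²/8² = 0 kN·m
Load 4 — triangular load w₀=-7 kN/m (0→w₀ over full span):
  M_4 = 3w₀Lx/20 - w₀L²/30 - w₀x³/(6L) = 3·(-7)·8·(8/5)/20 - (-7)·8²/30 - (-7)·(8/5)³/(6·8) = 784/375 kN·m
Superposition: M = Σ M_i = 9303/2000 kN·m ≈ 4.651500 kN·m

M(8/5) = 9303/2000 kN·m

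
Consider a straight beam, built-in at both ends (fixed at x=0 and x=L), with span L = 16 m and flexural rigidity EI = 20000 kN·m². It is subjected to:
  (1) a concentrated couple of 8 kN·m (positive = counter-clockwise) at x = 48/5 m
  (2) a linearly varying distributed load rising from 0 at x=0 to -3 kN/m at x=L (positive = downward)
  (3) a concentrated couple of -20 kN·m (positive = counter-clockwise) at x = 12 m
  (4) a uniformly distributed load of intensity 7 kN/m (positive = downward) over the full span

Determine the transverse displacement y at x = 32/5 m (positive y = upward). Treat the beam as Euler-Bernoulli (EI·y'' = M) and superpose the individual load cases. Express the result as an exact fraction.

Load 1 — applied couple M₀=8 kN·m at a=48/5 m (b=L-a=32/5):
  y_1 = (R_Ax³/6 - M_Ax²/2)/EI  [x≤a] with R_A=18/25, M_A=64/25 = ((18/25)·(32/5)³/6 - (64/25)·(32/5)²/2)/20000 = -2048/1953125 m
Load 2 — triangular load w₀=-3 kN/m (0→w₀ over full span):
  y_2 = -w₀x²(L-x)²(x+2L)/(120LEI) = -(-3)·(32/5)²·(16-(32/5))²·((32/5)+2·16)/(120·16·20000) = 110592/9765625 m
Load 3 — applied couple M₀=-20 kN·m at a=12 m (b=L-a=4):
  y_3 = (R_Ax³/6 - M_Ax²/2)/EI  [x≤a] with R_A=-45/32, M_A=-25/4 = ((-45/32)·(32/5)³/6 - (-25/4)·(32/5)²/2)/20000 = 52/15625 m
Load 4 — uniform load w=7 kN/m over full span:
  y_4 = -wx²(L-x)²/(24EI) = -7·(32/5)²·(16-(32/5))²/(24·20000) = -21504/390625 m
Superposition: y = Σ y_i = -404748/9765625 m ≈ -0.041446 m

y(32/5) = -404748/9765625 m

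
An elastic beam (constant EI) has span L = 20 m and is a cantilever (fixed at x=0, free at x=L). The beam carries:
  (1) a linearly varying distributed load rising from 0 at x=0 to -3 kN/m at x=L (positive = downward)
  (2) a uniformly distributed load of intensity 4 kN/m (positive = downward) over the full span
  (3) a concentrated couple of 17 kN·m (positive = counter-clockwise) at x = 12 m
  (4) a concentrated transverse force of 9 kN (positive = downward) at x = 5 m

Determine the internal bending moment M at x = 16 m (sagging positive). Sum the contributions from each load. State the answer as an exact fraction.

Load 1 — triangular load w₀=-3 kN/m (0→w₀ over full span):
  M_1 = w₀Lx/2 - w₀L²/3 - w₀x³/(6L) = (-3)·20·16/2 - (-3)·20²/3 - (-3)·16³/(6·20) = 112/5 kN·m
Load 2 — uniform load w=4 kN/m over full span:
  M_2 = -w(L-x)²/2 = -4·(20-16)²/2 = -32 kN·m
Load 3 — applied couple M₀=17 kN·m at a=12 m (b=L-a=8):
  M_3 = 0  [x>a] = 0 kN·m
Load 4 — point force P=9 kN at a=5 m (b=L-a=15):
  M_4 = 0  [x>a] = 0 kN·m
Superposition: M = Σ M_i = -48/5 kN·m ≈ -9.600000 kN·m

M(16) = -48/5 kN·m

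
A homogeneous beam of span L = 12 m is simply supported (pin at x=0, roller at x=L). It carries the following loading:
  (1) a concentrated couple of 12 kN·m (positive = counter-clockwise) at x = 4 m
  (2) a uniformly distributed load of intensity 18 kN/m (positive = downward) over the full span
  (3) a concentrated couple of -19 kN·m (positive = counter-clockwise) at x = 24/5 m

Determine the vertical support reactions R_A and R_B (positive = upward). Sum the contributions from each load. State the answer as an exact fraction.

Load 1 — applied couple M₀=12 kN·m at a=4 m (b=L-a=8):
  R_A = M₀/L = 12/12 = 1 kN
  R_B = -M₀/L = -12/12 = -1 kN
Load 2 — uniform load w=18 kN/m over full span:
  R_A = wL/2 = 18·12/2 = 108 kN
  R_B = wL/2 = 18·12/2 = 108 kN
Load 3 — applied couple M₀=-19 kN·m at a=24/5 m (b=L-a=36/5):
  R_A = M₀/L = (-19)/12 = -19/12 kN
  R_B = -M₀/L = -(-19)/12 = 19/12 kN
Superposition: R_A = 1289/12 kN, R_B = 1303/12 kN

R_A = 1289/12 kN, R_B = 1303/12 kN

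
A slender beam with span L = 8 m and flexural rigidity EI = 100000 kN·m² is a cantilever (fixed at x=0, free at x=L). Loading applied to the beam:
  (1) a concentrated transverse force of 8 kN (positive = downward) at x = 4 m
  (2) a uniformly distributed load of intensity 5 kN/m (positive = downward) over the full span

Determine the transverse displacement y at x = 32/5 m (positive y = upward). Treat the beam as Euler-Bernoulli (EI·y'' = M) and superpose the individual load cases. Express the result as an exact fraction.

Load 1 — point force P=8 kN at a=4 m (b=L-a=4):
  y_1 = -Pa²(3x-a)/(6EI)  [x>a] = -8·4²·(3·(32/5)-4)/(6·100000) = -152/46875 m
Load 2 — uniform load w=5 kN/m over full span:
  y_2 = -wx²(x²-4Lx+6L²)/(24EI) = -5·(32/5)²·((32/5)²-4·8·(32/5)+6·8²)/(24·100000) = -22016/1171875 m
Superposition: y = Σ y_i = -25816/1171875 m ≈ -0.022030 m

y(32/5) = -25816/1171875 m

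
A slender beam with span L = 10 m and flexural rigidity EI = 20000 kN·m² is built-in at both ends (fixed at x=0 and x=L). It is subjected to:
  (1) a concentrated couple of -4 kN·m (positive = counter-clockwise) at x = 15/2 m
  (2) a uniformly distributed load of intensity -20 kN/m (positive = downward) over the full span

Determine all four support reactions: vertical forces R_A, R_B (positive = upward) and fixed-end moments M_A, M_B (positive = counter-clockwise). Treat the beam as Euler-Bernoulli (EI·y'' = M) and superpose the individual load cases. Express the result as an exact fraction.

R_A = -2009/20 kN, M_A = -2015/12 kN·m, R_B = -1991/20 kN, M_B = 2009/12 kN·m

Load 1 — applied couple M₀=-4 kN·m at a=15/2 m (b=L-a=5/2):
  R_A = 6M₀ab/L³ = 6·(-4)·(15/2)·(5/2)/10³ = -9/20 kN
  M_A = M₀b(2a-b)/L² = (-4)·(5/2)·(2·(15/2)-(5/2))/10² = -5/4 kN·m
  R_B = -6M₀ab/L³ = -6·(-4)·(15/2)·(5/2)/10³ = 9/20 kN
  M_B = M₀a(2b-a)/L² = (-4)·(15/2)·(2·(5/2)-(15/2))/10² = 3/4 kN·m
Load 2 — uniform load w=-20 kN/m over full span:
  R_A = wL/2 = (-20)·10/2 = -100 kN
  M_A = wL²/12 = (-20)·10²/12 = -500/3 kN·m
  R_B = wL/2 = (-20)·10/2 = -100 kN
  M_B = -wL²/12 = -(-20)·10²/12 = 500/3 kN·m
Superposition: R_A = -2009/20 kN, M_A = -2015/12 kN·m, R_B = -1991/20 kN, M_B = 2009/12 kN·m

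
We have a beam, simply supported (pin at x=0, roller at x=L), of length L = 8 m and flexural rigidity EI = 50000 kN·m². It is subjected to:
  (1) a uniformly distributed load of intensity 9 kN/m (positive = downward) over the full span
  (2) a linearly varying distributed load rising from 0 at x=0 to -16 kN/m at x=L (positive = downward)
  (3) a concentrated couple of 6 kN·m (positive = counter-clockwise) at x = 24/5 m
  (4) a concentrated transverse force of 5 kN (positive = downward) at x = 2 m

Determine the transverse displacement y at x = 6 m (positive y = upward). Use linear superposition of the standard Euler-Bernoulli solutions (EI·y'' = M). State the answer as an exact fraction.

Load 1 — uniform load w=9 kN/m over full span:
  y_1 = -wx(L³-2Lx²+x³)/(24EI) = -9·6·(8³-2·8·6²+6³)/(24·50000) = -171/25000 m
Load 2 — triangular load w₀=-16 kN/m (0→w₀ over full span):
  y_2 = -w₀x(7L⁴-10L²x²+3x⁴)/(360LEI) = -(-16)·6·(7·8⁴-10·8²·6²+3·6⁴)/(360·8·50000) = 119/18750 m
Load 3 — applied couple M₀=6 kN·m at a=24/5 m (b=L-a=16/5):
  y_3 = (M₀x³/(6L)-M₀(x-a)²/2+C₁x)/EI  [x>a] with C₁=M₀(3b²-L²)/(6L)=-104/25 = (6·6³/(6·8)-6·(6-(24/5))²/2+(-104/25)·6)/50000 = -57/1250000 m
Load 4 — point force P=5 kN at a=2 m (b=L-a=6):
  y_4 = -Pa(L-x)(2Lx-a²-x²)/(6LEI)  [x>a] = -5·2·(8-6)·(2·8·6-2²-6²)/(6·8·50000) = -7/15000 m
Superposition: y = Σ y_i = -1257/1250000 m ≈ -0.001006 m

y(6) = -1257/1250000 m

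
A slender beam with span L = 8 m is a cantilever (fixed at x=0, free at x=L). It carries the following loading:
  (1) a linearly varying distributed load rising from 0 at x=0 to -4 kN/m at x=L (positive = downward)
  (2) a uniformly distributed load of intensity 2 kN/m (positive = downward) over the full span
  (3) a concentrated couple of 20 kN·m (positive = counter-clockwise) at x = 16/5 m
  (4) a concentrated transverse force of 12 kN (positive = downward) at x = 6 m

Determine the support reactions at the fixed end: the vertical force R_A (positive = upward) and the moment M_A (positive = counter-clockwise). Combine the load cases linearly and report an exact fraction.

Load 1 — triangular load w₀=-4 kN/m (0→w₀ over full span):
  R_A = w₀L/2 = (-4)·8/2 = -16 kN
  M_A = w₀L²/3 = (-4)·8²/3 = -256/3 kN·m
Load 2 — uniform load w=2 kN/m over full span:
  R_A = wL = 2·8 = 16 kN
  M_A = wL²/2 = 2·8²/2 = 64 kN·m
Load 3 — applied couple M₀=20 kN·m at a=16/5 m (b=L-a=24/5):
  R_A = 0 kN
  M_A = -M₀ = -20 kN·m
Load 4 — point force P=12 kN at a=6 m (b=L-a=2):
  R_A = P = 12 kN
  M_A = Pa = 12·6 = 72 kN·m
Superposition: R_A = 12 kN, M_A = 92/3 kN·m

R_A = 12 kN, M_A = 92/3 kN·m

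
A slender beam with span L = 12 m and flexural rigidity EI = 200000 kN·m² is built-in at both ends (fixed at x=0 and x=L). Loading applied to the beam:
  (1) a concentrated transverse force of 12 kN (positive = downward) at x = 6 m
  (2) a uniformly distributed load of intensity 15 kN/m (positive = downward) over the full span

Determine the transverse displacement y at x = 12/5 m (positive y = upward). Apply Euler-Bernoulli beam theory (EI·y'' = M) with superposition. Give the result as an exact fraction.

y(12/5) = -2889/1562500 m

Load 1 — point force P=12 kN at a=6 m (b=L-a=6):
  y_1 = -Pb²x²(3aL-(3a+b)x)/(6L³EI)  [x≤a] = -12·6²·(12/5)²·(3·6·12-(3·6+6)·(12/5))/(6·12³·200000) = -297/1562500 m
Load 2 — uniform load w=15 kN/m over full span:
  y_2 = -wx²(L-x)²/(24EI) = -15·(12/5)²·(12-(12/5))²/(24·200000) = -648/390625 m
Superposition: y = Σ y_i = -2889/1562500 m ≈ -0.001849 m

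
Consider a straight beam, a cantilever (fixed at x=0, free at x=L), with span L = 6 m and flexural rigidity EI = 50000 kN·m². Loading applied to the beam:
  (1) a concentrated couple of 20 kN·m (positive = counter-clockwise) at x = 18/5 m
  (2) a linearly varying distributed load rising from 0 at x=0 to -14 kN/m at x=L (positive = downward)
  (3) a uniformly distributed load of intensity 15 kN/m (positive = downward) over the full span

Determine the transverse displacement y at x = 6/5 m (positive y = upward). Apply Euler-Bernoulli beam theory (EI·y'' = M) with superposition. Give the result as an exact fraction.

Load 1 — applied couple M₀=20 kN·m at a=18/5 m (b=L-a=12/5):
  y_1 = M₀x²/(2EI)  [x≤a] = 20·(6/5)²/(2·50000) = 9/31250 m
Load 2 — triangular load w₀=-14 kN/m (0→w₀ over full span):
  y_2 = (w₀Lx³/12-w₀L²x²/6-w₀x⁵/(120L))/EI = ((-14)·6·(6/5)³/12-(-14)·6²·(6/5)²/6-(-14)·(6/5)⁵/(120·6))/50000 = 425439/195312500 m
Load 3 — uniform load w=15 kN/m over full span:
  y_3 = -wx²(x²-4Lx+6L²)/(24EI) = -15·(6/5)²·((6/5)²-4·6·(6/5)+6·6²)/(24·50000) = -10611/3125000 m
Superposition: y = Σ y_i = -362997/390625000 m ≈ -0.000929 m

y(6/5) = -362997/390625000 m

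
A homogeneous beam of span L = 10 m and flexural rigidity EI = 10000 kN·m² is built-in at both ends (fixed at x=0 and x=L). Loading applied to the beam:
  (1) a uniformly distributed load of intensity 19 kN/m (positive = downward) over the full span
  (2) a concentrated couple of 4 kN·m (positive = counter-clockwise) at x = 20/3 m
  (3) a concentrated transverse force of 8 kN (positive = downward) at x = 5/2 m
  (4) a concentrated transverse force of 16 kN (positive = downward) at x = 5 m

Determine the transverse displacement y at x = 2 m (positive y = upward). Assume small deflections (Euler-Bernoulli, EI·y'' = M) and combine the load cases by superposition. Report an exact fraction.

Load 1 — uniform load w=19 kN/m over full span:
  y_1 = -wx²(L-x)²/(24EI) = -19·2²·(10-2)²/(24·10000) = -38/1875 m
Load 2 — applied couple M₀=4 kN·m at a=20/3 m (b=L-a=10/3):
  y_2 = (R_Ax³/6 - M_Ax²/2)/EI  [x≤a] with R_A=8/15, M_A=4/3 = ((8/15)·2³/6 - (4/3)·2²/2)/10000 = -11/56250 m
Load 3 — point force P=8 kN at a=5/2 m (b=L-a=15/2):
  y_3 = -Pb²x²(3aL-(3a+b)x)/(6L³EI)  [x≤a] = -8·(15/2)²·2²·(3·(5/2)·10-(3·(5/2)+(15/2))·2)/(6·10³·10000) = -27/20000 m
Load 4 — point force P=16 kN at a=5 m (b=L-a=5):
  y_4 = -Pb²x²(3aL-(3a+b)x)/(6L³EI)  [x≤a] = -16·5²·2²·(3·5·10-(3·5+5)·2)/(6·10³·10000) = -11/3750 m
Superposition: y = Σ y_i = -22271/900000 m ≈ -0.024746 m

y(2) = -22271/900000 m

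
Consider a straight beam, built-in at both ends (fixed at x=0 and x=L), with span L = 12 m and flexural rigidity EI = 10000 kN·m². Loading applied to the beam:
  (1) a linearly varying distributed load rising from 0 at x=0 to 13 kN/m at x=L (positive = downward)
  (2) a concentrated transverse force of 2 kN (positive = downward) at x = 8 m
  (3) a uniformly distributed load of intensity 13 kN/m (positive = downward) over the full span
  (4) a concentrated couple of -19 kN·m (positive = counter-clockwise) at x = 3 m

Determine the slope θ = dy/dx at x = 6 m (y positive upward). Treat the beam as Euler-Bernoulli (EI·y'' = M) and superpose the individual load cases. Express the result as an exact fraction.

Load 1 — triangular load w₀=13 kN/m (0→w₀ over full span):
  θ_1 = -w₀(2x(L-x)(L-2x)(x+2L)+x²(L-x)²)/(120LEI) = -13·(2·6·(12-6)·(12-2·6)·(6+2·12)+6²·(12-6)²)/(120·12·10000) = -117/100000 rad
Load 2 — point force P=2 kN at a=8 m (b=L-a=4):
  θ_2 = -Pb²x(2aL-(3a+b)x)/(2L³EI)  [x≤a] = -2·4²·6·(2·8·12-(3·8+4)·6)/(2·12³·10000) = -1/7500 rad
Load 3 — uniform load w=13 kN/m over full span:
  θ_3 = -wx(L-x)(L-2x)/(12EI) = -13·6·(12-6)·(12-2·6)/(12·10000) = 0 rad
Load 4 — applied couple M₀=-19 kN·m at a=3 m (b=L-a=9):
  θ_4 = (R_Ax²/2 - M_Ax - M₀(x-a))/EI  [x>a] with R_A=-57/32, M_A=57/16 = ((-57/32)·6²/2 - (57/16)·6 - (-19)·(6-3))/10000 = 57/160000 rad
Superposition: θ = Σ θ_i = -2273/2400000 rad ≈ -0.000947 rad

θ(6) = -2273/2400000 rad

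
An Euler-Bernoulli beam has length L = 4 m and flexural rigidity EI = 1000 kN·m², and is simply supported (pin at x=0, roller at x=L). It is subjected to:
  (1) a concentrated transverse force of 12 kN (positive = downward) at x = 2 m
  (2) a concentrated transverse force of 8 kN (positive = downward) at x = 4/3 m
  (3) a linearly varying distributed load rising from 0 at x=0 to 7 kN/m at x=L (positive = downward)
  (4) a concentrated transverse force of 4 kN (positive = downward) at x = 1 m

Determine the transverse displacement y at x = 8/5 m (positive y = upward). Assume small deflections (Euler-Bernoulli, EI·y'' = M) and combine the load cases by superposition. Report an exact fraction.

Load 1 — point force P=12 kN at a=2 m (b=L-a=2):
  y_1 = -Pbx(L²-b²-x²)/(6LEI)  [x≤a] = -12·2·(8/5)·(4²-2²-(8/5)²)/(6·4·1000) = -236/15625 m
Load 2 — point force P=8 kN at a=4/3 m (b=L-a=8/3):
  y_2 = -Pa(L-x)(2Lx-a²-x²)/(6LEI)  [x>a] = -8·(4/3)·(4-(8/5))·(2·4·(8/5)-(4/3)²-(8/5)²)/(6·4·1000) = -3808/421875 m
Load 3 — triangular load w₀=7 kN/m (0→w₀ over full span):
  y_3 = -w₀x(7L⁴-10L²x²+3x⁴)/(360LEI) = -7·(8/5)·(7·4⁴-10·4²·(8/5)²+3·(8/5)⁴)/(360·4·1000) = -63896/5859375 m
Load 4 — point force P=4 kN at a=1 m (b=L-a=3):
  y_4 = -Pa(L-x)(2Lx-a²-x²)/(6LEI)  [x>a] = -4·1·(4-(8/5))·(2·4·(8/5)-1²-(8/5)²)/(6·4·1000) = -231/62500 m
Superposition: y = Σ y_i = -8169881/210937500 m ≈ -0.038731 m

y(8/5) = -8169881/210937500 m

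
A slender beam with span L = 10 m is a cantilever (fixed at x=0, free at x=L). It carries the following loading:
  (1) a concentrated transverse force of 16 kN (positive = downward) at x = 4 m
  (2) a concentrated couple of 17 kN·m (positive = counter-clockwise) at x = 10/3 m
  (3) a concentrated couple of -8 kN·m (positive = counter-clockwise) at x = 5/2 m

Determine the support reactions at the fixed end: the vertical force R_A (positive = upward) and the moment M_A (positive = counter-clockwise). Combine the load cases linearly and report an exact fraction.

Load 1 — point force P=16 kN at a=4 m (b=L-a=6):
  R_A = P = 16 kN
  M_A = Pa = 16·4 = 64 kN·m
Load 2 — applied couple M₀=17 kN·m at a=10/3 m (b=L-a=20/3):
  R_A = 0 kN
  M_A = -M₀ = -17 kN·m
Load 3 — applied couple M₀=-8 kN·m at a=5/2 m (b=L-a=15/2):
  R_A = 0 kN
  M_A = -M₀ = -(-8) = 8 kN·m
Superposition: R_A = 16 kN, M_A = 55 kN·m

R_A = 16 kN, M_A = 55 kN·m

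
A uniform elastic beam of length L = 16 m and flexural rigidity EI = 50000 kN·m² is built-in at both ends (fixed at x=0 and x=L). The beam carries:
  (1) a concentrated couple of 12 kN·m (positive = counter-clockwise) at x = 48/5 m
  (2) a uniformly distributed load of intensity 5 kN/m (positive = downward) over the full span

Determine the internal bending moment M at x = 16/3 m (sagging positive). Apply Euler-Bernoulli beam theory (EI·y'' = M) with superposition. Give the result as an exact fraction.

Load 1 — applied couple M₀=12 kN·m at a=48/5 m (b=L-a=32/5):
  M_1 = R_Ax - M_A  [x≤a] with R_A=27/25, M_A=96/25 = (27/25)·(16/3) - (96/25) = 48/25 kN·m
Load 2 — uniform load w=5 kN/m over full span:
  M_2 = wLx/2 - wL²/12 - wx²/2 = 5·16·(16/3)/2 - 5·16²/12 - 5·(16/3)²/2 = 320/9 kN·m
Superposition: M = Σ M_i = 8432/225 kN·m ≈ 37.475556 kN·m

M(16/3) = 8432/225 kN·m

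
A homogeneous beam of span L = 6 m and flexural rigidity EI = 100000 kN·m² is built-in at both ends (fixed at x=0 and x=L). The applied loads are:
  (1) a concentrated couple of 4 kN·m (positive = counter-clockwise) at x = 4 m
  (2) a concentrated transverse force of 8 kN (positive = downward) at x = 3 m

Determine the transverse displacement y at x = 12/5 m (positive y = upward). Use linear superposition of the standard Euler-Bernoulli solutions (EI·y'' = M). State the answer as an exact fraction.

y(12/5) = -77/781250 m

Load 1 — applied couple M₀=4 kN·m at a=4 m (b=L-a=2):
  y_1 = (R_Ax³/6 - M_Ax²/2)/EI  [x≤a] with R_A=8/9, M_A=4/3 = ((8/9)·(12/5)³/6 - (4/3)·(12/5)²/2)/100000 = -7/390625 m
Load 2 — point force P=8 kN at a=3 m (b=L-a=3):
  y_2 = -Pb²x²(3aL-(3a+b)x)/(6L³EI)  [x≤a] = -8·3²·(12/5)²·(3·3·6-(3·3+3)·(12/5))/(6·6³·100000) = -63/781250 m
Superposition: y = Σ y_i = -77/781250 m ≈ -0.000099 m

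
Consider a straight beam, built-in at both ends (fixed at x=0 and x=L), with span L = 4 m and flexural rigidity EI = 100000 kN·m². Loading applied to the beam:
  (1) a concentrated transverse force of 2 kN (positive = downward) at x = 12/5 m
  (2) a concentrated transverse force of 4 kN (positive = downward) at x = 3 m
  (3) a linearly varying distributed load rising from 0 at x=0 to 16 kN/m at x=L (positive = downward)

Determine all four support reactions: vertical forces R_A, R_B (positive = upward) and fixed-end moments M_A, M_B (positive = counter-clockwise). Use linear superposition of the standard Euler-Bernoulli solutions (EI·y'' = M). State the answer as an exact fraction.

Load 1 — point force P=2 kN at a=12/5 m (b=L-a=8/5):
  R_A = Pb²(3a+b)/L³ = 2·(8/5)²·(3·(12/5)+(8/5))/4³ = 88/125 kN
  M_A = Pab²/L² = 2·(12/5)·(8/5)²/4² = 96/125 kN·m
  R_B = Pa²(a+3b)/L³ = 2·(12/5)²·((12/5)+3·(8/5))/4³ = 162/125 kN
  M_B = -Pa²b/L² = -2·(12/5)²·(8/5)/4² = -144/125 kN·m
Load 2 — point force P=4 kN at a=3 m (b=L-a=1):
  R_A = Pb²(3a+b)/L³ = 4·1²·(3·3+1)/4³ = 5/8 kN
  M_A = Pab²/L² = 4·3·1²/4² = 3/4 kN·m
  R_B = Pa²(a+3b)/L³ = 4·3²·(3+3·1)/4³ = 27/8 kN
  M_B = -Pa²b/L² = -4·3²·1/4² = -9/4 kN·m
Load 3 — triangular load w₀=16 kN/m (0→w₀ over full span):
  R_A = 3w₀L/20 = 3·16·4/20 = 48/5 kN
  M_A = w₀L²/30 = 16·4²/30 = 128/15 kN·m
  R_B = 7w₀L/20 = 7·16·4/20 = 112/5 kN
  M_B = -w₀L²/20 = -16·4²/20 = -64/5 kN·m
Superposition: R_A = 10929/1000 kN, M_A = 15077/1500 kN·m, R_B = 27071/1000 kN, M_B = -8101/500 kN·m

R_A = 10929/1000 kN, M_A = 15077/1500 kN·m, R_B = 27071/1000 kN, M_B = -8101/500 kN·m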